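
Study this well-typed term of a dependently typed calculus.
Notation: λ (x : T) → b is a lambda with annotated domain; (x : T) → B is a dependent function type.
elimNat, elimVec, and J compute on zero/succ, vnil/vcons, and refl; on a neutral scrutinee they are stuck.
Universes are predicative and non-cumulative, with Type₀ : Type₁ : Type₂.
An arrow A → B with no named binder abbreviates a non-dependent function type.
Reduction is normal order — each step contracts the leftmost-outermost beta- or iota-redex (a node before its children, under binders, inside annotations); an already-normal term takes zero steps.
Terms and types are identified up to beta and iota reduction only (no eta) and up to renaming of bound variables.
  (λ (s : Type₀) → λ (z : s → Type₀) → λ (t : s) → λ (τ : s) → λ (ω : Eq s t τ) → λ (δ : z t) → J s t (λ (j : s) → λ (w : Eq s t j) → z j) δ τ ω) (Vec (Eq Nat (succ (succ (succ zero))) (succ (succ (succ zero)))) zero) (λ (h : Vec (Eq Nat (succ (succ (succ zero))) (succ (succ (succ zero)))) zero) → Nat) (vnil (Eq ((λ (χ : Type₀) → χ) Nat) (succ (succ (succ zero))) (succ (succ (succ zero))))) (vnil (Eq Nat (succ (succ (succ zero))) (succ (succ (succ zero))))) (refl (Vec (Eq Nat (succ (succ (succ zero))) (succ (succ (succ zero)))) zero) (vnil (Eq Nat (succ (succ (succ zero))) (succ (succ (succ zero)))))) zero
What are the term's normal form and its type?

resulting normal form:
  zero
inferred type:
  Nat
observation: the first redex contracted is a beta-redex; the normal form is reached in 7 normal-order steps.


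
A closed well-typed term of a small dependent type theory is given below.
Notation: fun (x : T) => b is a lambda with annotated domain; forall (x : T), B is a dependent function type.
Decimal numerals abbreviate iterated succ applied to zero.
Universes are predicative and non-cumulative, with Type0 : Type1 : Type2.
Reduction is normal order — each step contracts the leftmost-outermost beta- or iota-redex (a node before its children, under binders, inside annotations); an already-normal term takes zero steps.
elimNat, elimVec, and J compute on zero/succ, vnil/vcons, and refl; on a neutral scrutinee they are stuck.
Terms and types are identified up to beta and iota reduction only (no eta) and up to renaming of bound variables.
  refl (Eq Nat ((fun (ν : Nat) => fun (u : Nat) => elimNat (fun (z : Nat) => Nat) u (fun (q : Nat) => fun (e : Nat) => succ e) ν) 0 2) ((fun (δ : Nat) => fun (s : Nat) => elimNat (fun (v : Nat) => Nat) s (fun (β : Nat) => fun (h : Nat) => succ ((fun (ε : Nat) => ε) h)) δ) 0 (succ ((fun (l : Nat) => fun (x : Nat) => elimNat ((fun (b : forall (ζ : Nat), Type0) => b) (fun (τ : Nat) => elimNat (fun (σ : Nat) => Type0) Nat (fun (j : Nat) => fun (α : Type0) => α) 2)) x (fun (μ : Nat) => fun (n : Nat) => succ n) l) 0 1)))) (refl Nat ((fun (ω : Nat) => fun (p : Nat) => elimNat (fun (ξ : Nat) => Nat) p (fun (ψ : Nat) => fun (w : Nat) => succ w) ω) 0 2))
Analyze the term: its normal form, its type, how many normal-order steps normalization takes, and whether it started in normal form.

normal form:
  refl (Eq Nat 2 2) (refl Nat 2)
the term's type:
  Eq (Eq Nat 2 2) (refl Nat 2) (refl Nat 2)
steps to reach normal form (normal order): 12
already normal: no
first contracted redex: a beta-redex


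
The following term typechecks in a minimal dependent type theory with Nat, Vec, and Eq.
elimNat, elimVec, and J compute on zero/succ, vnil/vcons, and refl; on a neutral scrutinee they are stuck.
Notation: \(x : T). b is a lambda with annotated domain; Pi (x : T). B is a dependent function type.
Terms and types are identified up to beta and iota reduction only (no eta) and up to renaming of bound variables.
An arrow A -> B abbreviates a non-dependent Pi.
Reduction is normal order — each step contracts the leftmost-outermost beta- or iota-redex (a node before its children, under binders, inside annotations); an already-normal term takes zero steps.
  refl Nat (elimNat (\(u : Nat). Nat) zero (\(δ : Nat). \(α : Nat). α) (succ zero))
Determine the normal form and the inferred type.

normal form:
  refl Nat zero
the term's type:
  Eq Nat zero zero


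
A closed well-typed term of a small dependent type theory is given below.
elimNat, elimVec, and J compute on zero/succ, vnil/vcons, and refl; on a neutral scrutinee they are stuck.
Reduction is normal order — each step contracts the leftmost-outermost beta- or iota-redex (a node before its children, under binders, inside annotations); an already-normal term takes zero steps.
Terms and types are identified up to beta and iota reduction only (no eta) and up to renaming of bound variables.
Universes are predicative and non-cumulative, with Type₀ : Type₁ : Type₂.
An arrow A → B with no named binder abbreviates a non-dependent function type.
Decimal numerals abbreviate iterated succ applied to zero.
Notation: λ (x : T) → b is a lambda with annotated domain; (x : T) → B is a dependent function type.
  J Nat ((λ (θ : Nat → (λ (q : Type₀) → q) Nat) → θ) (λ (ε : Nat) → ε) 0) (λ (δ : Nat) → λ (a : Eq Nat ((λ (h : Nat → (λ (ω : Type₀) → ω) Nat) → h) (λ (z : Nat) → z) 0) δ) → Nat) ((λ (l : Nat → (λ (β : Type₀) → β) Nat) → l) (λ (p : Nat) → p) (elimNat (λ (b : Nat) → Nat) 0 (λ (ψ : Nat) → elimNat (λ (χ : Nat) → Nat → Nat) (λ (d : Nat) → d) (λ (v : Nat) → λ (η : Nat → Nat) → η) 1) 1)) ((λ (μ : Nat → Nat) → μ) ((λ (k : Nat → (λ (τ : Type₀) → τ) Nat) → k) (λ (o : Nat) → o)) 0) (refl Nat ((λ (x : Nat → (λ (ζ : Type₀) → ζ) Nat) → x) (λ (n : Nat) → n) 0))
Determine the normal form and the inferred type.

resulting normal form:
  0
type:
  Nat
observation: normalization takes exactly 11 steps under the normal-order strategy.


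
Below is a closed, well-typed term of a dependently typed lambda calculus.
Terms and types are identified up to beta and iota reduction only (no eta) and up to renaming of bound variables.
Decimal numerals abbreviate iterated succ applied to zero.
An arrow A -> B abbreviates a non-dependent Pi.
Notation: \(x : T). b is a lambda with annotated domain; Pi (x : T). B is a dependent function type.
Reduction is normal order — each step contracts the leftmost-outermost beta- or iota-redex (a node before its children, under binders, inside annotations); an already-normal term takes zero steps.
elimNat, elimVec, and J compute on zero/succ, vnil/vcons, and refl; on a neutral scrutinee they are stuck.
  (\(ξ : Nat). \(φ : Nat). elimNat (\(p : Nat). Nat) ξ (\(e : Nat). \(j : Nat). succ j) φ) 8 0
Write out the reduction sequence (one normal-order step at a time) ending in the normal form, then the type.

reduction (normal order):
  (\(ξ : Nat). \(φ : Nat). elimNat (\(p : Nat). Nat) ξ (\(e : Nat). \(j : Nat). succ j) φ) 8 0
  ~> (\(ξ : Nat). elimNat (\(φ : Nat). Nat) 8 (\(p : Nat). \(e : Nat). succ e) ξ) 0
  ~> elimNat (\(ξ : Nat). Nat) 8 (\(φ : Nat). \(p : Nat). succ p) 0
  ~> 8
type:
  Nat


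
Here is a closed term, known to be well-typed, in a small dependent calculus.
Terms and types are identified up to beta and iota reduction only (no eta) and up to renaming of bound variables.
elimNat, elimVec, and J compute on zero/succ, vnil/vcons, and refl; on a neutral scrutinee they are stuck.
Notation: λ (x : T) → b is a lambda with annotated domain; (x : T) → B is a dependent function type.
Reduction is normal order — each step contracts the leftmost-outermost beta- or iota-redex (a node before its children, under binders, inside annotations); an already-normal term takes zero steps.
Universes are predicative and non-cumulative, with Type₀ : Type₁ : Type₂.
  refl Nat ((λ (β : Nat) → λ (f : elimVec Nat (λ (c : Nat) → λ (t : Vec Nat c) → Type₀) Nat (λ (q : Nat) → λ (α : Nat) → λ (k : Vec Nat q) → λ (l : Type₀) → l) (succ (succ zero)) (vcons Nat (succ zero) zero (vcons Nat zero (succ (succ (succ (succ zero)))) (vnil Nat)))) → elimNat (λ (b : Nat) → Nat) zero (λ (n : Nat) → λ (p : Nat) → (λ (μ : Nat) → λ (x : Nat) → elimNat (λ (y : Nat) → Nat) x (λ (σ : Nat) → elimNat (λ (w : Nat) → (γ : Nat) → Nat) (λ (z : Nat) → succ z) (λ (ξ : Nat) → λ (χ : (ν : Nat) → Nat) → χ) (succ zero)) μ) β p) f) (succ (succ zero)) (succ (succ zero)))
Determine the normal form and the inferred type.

normal form:
  refl Nat (succ (succ (succ (succ zero))))
inferred type:
  Eq Nat (succ (succ (succ (succ zero)))) (succ (succ (succ (succ zero))))


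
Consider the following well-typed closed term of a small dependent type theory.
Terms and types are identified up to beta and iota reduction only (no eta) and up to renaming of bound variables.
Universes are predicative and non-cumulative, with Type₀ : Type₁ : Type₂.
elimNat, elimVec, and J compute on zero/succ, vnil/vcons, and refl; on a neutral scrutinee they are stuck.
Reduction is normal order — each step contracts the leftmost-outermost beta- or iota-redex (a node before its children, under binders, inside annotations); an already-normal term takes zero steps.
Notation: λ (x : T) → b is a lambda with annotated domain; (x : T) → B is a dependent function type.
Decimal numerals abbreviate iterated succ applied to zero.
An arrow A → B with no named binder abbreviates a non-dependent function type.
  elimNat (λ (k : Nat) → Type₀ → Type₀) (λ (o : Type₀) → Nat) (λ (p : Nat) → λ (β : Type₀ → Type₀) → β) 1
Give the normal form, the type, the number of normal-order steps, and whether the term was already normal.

resulting normal form:
  λ (k : Type₀) → Nat
the term's type:
  Type₀ → Type₀
reduction steps (normal order): 4
term was already normal: no
first contracted redex: an elimNat iota-redex


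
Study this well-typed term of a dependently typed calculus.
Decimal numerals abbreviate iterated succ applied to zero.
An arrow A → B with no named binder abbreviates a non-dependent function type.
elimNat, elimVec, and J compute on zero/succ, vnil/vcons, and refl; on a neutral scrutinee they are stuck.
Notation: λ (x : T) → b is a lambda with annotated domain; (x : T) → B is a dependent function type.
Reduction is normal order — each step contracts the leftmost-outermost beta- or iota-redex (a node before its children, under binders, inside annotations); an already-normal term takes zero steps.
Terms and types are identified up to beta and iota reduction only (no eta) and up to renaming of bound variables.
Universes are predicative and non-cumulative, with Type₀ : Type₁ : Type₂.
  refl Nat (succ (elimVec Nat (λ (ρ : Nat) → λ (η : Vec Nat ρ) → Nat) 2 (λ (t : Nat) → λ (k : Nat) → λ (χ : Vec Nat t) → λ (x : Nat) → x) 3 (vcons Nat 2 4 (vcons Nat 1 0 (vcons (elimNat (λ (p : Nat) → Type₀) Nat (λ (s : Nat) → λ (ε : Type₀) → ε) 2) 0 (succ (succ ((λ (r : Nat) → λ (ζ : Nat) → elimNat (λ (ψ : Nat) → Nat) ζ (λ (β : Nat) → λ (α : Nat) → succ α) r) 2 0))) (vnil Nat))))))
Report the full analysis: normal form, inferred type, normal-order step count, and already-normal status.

reduced normal form:
  refl Nat 3
the term's type:
  Eq Nat 3 3
reduction steps (normal order): 16
started in normal form: no
first redex: an elimVec iota-redex


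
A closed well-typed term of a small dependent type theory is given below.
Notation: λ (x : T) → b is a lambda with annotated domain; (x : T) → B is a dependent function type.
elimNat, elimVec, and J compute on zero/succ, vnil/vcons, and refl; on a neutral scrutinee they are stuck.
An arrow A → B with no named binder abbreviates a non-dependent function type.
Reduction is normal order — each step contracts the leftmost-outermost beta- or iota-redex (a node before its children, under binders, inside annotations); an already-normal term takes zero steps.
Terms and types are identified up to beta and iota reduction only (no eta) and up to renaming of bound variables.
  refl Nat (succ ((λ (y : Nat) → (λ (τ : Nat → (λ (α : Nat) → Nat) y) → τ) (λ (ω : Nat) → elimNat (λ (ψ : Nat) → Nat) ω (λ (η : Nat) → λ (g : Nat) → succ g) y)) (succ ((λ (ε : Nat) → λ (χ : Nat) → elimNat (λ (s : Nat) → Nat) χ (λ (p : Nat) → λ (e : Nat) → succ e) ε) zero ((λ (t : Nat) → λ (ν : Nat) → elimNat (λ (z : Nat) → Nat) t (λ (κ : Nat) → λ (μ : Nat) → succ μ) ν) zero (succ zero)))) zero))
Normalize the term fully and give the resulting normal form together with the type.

normal form:
  refl Nat (succ (succ (succ zero)))
the term's type:
  Eq Nat (succ (succ (succ zero))) (succ (succ (succ zero)))
observation: 19 normal-order steps normalize the term, beginning with a beta-redex.


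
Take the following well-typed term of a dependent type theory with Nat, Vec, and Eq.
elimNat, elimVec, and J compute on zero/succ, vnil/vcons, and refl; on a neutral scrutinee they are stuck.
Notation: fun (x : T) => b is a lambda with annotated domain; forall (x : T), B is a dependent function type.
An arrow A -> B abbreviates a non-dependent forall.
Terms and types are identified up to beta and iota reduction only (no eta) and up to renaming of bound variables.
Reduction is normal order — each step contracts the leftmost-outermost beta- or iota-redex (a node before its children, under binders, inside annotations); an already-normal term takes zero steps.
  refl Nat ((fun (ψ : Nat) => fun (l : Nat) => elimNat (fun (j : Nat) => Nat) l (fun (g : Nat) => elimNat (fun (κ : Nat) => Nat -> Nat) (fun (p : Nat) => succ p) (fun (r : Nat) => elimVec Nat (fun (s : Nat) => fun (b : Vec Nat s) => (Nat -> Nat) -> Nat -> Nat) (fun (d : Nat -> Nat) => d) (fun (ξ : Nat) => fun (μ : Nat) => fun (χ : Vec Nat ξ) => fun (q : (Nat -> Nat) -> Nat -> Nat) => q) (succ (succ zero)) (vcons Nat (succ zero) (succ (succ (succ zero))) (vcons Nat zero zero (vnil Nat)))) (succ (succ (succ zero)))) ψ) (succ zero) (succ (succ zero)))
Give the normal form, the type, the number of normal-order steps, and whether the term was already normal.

normal form:
  refl Nat (succ (succ (succ zero)))
type:
  Eq Nat (succ (succ (succ zero))) (succ (succ (succ zero)))
steps to reach normal form (normal order): 49
started in normal form: no
first contracted redex: a beta-redex


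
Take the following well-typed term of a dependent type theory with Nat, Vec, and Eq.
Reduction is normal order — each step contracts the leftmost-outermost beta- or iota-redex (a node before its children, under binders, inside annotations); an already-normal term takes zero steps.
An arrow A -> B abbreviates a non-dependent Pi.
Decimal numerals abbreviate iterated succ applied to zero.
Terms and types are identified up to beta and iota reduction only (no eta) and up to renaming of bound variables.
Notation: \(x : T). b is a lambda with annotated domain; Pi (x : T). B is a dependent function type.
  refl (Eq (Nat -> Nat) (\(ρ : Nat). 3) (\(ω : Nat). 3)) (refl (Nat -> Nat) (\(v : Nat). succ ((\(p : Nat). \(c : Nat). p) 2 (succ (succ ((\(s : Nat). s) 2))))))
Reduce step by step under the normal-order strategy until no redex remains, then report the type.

reduction (normal order):
  refl (Eq (Nat -> Nat) (\(ρ : Nat). 3) (\(ω : Nat). 3)) (refl (Nat -> Nat) (\(v : Nat). succ ((\(p : Nat). \(c : Nat). p) 2 (succ (succ ((\(s : Nat). s) 2))))))
  ~> refl (Eq (Nat -> Nat) (\(ρ : Nat). 3) (\(ω : Nat). 3)) (refl (Nat -> Nat) (\(v : Nat). succ ((\(p : Nat). 2) (succ (succ ((\(c : Nat). c) 2))))))
  ~> refl (Eq (Nat -> Nat) (\(ρ : Nat). 3) (\(ω : Nat). 3)) (refl (Nat -> Nat) (\(v : Nat). 3))
type:
  Eq (Eq (Nat -> Nat) (\(ρ : Nat). 3) (\(ω : Nat). 3)) (refl (Nat -> Nat) (\(v : Nat). 3)) (refl (Nat -> Nat) (\(p : Nat). 3))


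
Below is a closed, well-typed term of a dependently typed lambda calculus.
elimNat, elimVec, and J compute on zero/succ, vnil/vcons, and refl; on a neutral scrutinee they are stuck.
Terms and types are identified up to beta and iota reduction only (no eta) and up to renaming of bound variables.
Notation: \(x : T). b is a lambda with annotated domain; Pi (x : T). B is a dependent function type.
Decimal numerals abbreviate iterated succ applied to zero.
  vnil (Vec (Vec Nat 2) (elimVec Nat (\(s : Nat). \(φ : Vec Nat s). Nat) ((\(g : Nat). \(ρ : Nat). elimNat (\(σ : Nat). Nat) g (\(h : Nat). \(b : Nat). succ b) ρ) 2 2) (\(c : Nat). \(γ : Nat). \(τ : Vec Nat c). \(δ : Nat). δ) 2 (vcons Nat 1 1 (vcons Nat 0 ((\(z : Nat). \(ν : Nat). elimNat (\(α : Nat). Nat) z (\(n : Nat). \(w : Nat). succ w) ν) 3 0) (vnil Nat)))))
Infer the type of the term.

type:
  Vec (Vec (Vec Nat 2) 4) 0


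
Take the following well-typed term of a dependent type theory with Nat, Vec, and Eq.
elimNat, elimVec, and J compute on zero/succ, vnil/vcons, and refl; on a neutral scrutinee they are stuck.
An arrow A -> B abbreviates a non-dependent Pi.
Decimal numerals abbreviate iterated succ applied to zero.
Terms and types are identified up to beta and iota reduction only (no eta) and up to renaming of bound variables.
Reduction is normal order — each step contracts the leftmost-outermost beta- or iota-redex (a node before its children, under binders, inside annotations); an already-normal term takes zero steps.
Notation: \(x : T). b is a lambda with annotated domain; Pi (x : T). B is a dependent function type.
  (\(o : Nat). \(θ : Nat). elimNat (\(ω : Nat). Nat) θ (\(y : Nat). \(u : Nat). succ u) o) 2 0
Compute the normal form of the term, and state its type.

normal form:
  2
inferred type:
  Nat
observation: reduction starts at a beta-redex, and 9 normal-order steps reach the normal form.


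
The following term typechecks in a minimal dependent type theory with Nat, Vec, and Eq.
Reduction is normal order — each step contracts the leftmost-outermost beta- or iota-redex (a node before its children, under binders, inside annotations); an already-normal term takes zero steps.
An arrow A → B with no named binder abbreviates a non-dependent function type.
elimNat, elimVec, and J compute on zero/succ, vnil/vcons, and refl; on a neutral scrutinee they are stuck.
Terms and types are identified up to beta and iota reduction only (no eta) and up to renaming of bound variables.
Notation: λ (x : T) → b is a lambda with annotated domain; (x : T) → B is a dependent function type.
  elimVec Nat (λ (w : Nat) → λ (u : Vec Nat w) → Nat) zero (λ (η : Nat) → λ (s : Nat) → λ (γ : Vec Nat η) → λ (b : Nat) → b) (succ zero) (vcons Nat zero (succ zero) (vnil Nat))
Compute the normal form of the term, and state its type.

reduced normal form:
  zero
inferred type:
  Nat


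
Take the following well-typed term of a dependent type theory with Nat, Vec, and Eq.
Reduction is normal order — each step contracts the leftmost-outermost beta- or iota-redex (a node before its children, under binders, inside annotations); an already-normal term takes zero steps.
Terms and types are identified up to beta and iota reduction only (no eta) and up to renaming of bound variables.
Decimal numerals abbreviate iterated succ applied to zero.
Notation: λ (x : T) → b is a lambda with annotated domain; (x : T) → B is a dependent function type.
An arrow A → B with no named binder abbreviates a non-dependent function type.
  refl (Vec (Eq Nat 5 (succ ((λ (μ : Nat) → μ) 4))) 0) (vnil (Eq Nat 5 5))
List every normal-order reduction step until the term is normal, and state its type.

reduction (normal order):
  refl (Vec (Eq Nat 5 (succ ((λ (μ : Nat) → μ) 4))) 0) (vnil (Eq Nat 5 5))
  ~> refl (Vec (Eq Nat 5 5) 0) (vnil (Eq Nat 5 5))
the term's type:
  Eq (Vec (Eq Nat 5 5) 0) (vnil (Eq Nat 5 5)) (vnil (Eq Nat 5 5))


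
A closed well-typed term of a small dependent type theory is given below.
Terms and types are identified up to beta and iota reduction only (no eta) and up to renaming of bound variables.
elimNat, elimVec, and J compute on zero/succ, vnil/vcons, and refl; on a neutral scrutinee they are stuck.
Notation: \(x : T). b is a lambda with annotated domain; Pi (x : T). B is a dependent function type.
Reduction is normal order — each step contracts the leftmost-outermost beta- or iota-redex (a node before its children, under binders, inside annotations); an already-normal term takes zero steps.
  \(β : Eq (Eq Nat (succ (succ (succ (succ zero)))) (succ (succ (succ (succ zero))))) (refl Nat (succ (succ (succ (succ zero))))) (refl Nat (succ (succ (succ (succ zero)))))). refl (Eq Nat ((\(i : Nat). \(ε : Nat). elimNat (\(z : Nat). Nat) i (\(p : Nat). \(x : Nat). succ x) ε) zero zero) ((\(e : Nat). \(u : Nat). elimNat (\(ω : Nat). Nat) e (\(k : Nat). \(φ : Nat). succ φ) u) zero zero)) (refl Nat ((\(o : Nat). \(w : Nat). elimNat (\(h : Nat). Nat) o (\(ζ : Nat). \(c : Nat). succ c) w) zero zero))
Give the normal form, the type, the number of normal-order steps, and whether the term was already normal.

normal form:
  \(β : Eq (Eq Nat (succ (succ (succ (succ zero)))) (succ (succ (succ (succ zero))))) (refl Nat (succ (succ (succ (succ zero))))) (refl Nat (succ (succ (succ (succ zero)))))). refl (Eq Nat zero zero) (refl Nat zero)
type:
  Pi (β : Eq (Eq Nat (succ (succ (succ (succ zero)))) (succ (succ (succ (succ zero))))) (refl Nat (succ (succ (succ (succ zero))))) (refl Nat (succ (succ (succ (succ zero)))))). Eq (Eq Nat zero zero) (refl Nat zero) (refl Nat zero)
normal-order step count: 9
already normal: no
first redex: a beta-redex


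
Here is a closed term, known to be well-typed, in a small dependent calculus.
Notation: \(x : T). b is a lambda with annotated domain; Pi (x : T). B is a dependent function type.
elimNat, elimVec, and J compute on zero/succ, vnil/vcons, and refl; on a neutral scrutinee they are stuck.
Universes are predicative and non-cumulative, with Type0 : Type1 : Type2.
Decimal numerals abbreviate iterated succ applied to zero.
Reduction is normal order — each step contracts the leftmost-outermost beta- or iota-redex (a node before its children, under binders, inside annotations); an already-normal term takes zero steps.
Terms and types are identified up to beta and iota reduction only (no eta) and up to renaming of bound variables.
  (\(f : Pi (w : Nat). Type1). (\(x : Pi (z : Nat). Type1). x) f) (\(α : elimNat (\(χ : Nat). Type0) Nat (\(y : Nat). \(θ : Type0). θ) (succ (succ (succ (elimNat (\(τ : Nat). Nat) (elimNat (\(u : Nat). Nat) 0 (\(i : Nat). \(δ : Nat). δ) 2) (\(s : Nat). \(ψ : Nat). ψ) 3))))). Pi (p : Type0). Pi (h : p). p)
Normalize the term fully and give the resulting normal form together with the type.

resulting normal form:
  \(f : Nat). Pi (w : Type0). Pi (x : w). w
type:
  Pi (f : Nat). Type1
observation: 29 normal-order steps normalize the term, beginning with a beta-redex.


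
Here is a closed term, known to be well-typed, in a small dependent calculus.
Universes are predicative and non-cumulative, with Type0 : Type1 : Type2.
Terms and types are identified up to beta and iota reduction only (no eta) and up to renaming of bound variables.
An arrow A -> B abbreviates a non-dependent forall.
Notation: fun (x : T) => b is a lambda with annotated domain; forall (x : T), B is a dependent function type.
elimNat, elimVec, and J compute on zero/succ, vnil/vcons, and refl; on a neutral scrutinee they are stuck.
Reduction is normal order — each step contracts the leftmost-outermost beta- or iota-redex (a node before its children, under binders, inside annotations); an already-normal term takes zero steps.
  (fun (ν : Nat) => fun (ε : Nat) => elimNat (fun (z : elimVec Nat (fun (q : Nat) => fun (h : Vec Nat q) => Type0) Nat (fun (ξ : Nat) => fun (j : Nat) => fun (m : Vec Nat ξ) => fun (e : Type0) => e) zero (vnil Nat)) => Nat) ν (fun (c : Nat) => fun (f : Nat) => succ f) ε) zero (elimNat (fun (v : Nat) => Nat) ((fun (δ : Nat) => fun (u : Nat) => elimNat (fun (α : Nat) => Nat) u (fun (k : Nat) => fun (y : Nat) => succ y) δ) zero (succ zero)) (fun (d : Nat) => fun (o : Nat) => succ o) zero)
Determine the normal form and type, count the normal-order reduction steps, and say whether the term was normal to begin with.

resulting normal form:
  succ zero
type:
  Nat
normal-order step count: 11
term was already normal: no
first contracted redex: a beta-redex


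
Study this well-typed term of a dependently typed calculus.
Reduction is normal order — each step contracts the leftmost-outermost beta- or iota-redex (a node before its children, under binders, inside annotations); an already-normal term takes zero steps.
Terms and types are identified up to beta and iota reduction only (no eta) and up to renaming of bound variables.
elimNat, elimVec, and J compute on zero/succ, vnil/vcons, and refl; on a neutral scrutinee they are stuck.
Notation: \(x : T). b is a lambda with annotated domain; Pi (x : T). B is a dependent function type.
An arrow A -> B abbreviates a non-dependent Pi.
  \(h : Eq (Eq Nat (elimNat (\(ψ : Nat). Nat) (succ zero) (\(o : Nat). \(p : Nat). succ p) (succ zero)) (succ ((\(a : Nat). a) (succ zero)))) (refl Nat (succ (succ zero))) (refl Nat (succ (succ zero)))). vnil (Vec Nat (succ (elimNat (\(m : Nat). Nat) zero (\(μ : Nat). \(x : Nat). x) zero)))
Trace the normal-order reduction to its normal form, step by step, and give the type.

normal-order reduction sequence:
  \(h : Eq (Eq Nat (elimNat (\(ψ : Nat). Nat) (succ zero) (\(o : Nat). \(p : Nat). succ p) (succ zero)) (succ ((\(a : Nat). a) (succ zero)))) (refl Nat (succ (succ zero))) (refl Nat (succ (succ zero)))). vnil (Vec Nat (succ (elimNat (\(m : Nat). Nat) zero (\(μ : Nat). \(x : Nat). x) zero)))
  ~> \(h : Eq (Eq Nat ((\(ψ : Nat). \(o : Nat). succ o) zero (elimNat (\(p : Nat). Nat) (succ zero) (\(a : Nat). \(m : Nat). succ m) zero)) (succ ((\(μ : Nat). μ) (succ zero)))) (refl Nat (succ (succ zero))) (refl Nat (succ (succ zero)))). vnil (Vec Nat (succ (elimNat (\(x : Nat). Nat) zero (\(τ : Nat). \(ν : Nat). ν) zero)))
  ~> \(h : Eq (Eq Nat ((\(ψ : Nat). succ ψ) (elimNat (\(o : Nat). Nat) (succ zero) (\(p : Nat). \(a : Nat). succ a) zero)) (succ ((\(m : Nat). m) (succ zero)))) (refl Nat (succ (succ zero))) (refl Nat (succ (succ zero)))). vnil (Vec Nat (succ (elimNat (\(μ : Nat). Nat) zero (\(x : Nat). \(τ : Nat). τ) zero)))
  ~> \(h : Eq (Eq Nat (succ (elimNat (\(ψ : Nat). Nat) (succ zero) (\(o : Nat). \(p : Nat). succ p) zero)) (succ ((\(a : Nat). a) (succ zero)))) (refl Nat (succ (succ zero))) (refl Nat (succ (succ zero)))). vnil (Vec Nat (succ (elimNat (\(m : Nat). Nat) zero (\(μ : Nat). \(x : Nat). x) zero)))
  ~> \(h : Eq (Eq Nat (succ (succ zero)) (succ ((\(ψ : Nat). ψ) (succ zero)))) (refl Nat (succ (succ zero))) (refl Nat (succ (succ zero)))). vnil (Vec Nat (succ (elimNat (\(o : Nat). Nat) zero (\(p : Nat). \(a : Nat). a) zero)))
  ~> \(h : Eq (Eq Nat (succ (succ zero)) (succ (succ zero))) (refl Nat (succ (succ zero))) (refl Nat (succ (succ zero)))). vnil (Vec Nat (succ (elimNat (\(ψ : Nat). Nat) zero (\(o : Nat). \(p : Nat). p) zero)))
  ~> \(h : Eq (Eq Nat (succ (succ zero)) (succ (succ zero))) (refl Nat (succ (succ zero))) (refl Nat (succ (succ zero)))). vnil (Vec Nat (succ zero))
type:
  Eq (Eq Nat (succ (succ zero)) (succ (succ zero))) (refl Nat (succ (succ zero))) (refl Nat (succ (succ zero))) -> Vec (Vec Nat (succ zero)) zero


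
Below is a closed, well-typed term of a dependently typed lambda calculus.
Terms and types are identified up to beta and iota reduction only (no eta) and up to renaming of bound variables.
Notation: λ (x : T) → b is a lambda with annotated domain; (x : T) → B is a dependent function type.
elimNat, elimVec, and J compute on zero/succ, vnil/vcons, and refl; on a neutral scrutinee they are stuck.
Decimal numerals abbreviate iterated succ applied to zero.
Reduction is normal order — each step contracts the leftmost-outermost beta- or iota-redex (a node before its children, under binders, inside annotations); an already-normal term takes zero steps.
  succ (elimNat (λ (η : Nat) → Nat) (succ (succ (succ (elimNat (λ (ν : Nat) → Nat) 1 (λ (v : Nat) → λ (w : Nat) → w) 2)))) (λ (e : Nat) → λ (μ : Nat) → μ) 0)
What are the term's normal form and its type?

resulting normal form:
  5
type:
  Nat


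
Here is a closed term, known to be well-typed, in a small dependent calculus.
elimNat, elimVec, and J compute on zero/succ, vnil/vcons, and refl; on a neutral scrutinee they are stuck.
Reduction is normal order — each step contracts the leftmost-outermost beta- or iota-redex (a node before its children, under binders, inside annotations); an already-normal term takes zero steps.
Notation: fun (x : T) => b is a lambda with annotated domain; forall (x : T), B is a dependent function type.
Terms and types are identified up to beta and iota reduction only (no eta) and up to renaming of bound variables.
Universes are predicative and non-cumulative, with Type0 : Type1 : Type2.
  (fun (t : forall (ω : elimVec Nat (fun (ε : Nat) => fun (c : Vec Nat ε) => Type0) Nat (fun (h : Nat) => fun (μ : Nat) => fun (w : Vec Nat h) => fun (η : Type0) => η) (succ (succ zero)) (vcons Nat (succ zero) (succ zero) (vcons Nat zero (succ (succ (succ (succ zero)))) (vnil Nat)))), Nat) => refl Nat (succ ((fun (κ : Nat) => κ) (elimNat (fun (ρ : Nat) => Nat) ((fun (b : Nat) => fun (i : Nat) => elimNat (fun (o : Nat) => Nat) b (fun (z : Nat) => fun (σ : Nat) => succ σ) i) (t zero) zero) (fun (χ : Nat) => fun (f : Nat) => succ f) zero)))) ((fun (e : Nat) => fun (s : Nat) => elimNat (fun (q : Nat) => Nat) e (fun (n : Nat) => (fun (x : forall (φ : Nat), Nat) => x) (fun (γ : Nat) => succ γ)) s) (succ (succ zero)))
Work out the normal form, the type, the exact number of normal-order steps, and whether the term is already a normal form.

reduced normal form:
  refl Nat (succ (succ (succ zero)))
type:
  Eq Nat (succ (succ (succ zero))) (succ (succ (succ zero)))
reduction steps (normal order): 9
term was already normal: no
first redex: a beta-redex


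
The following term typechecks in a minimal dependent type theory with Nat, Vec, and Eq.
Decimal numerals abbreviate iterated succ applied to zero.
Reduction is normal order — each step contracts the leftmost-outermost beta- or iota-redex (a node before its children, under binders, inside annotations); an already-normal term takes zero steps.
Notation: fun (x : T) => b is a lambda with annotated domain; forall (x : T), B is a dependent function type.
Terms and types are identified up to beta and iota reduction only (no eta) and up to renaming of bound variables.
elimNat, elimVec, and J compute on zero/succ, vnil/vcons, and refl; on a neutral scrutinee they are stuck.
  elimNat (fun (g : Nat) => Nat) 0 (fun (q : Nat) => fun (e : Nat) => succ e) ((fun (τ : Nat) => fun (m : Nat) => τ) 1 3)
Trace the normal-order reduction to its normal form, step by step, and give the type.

reduction (normal order):
  elimNat (fun (g : Nat) => Nat) 0 (fun (q : Nat) => fun (e : Nat) => succ e) ((fun (τ : Nat) => fun (m : Nat) => τ) 1 3)
  ~> elimNat (fun (g : Nat) => Nat) 0 (fun (q : Nat) => fun (e : Nat) => succ e) ((fun (τ : Nat) => 1) 3)
  ~> elimNat (fun (g : Nat) => Nat) 0 (fun (q : Nat) => fun (e : Nat) => succ e) 1
  ~> (fun (g : Nat) => fun (q : Nat) => succ q) 0 (elimNat (fun (e : Nat) => Nat) 0 (fun (τ : Nat) => fun (m : Nat) => succ m) 0)
  ~> (fun (g : Nat) => succ g) (elimNat (fun (q : Nat) => Nat) 0 (fun (e : Nat) => fun (τ : Nat) => succ τ) 0)
  ~> succ (elimNat (fun (g : Nat) => Nat) 0 (fun (q : Nat) => fun (e : Nat) => succ e) 0)
  ~> 1
inferred type:
  Nat


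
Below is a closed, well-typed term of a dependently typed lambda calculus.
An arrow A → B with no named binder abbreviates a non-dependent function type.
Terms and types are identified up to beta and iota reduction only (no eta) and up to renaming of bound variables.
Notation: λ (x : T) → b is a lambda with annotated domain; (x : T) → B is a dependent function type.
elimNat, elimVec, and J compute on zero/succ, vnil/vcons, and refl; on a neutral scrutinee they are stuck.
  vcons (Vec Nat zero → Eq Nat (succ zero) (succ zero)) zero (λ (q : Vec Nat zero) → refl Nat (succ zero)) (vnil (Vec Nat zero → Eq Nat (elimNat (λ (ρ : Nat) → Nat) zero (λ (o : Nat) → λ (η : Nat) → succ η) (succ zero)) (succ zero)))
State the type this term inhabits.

type:
  Vec (Vec Nat zero → Eq Nat (succ zero) (succ zero)) (succ zero)


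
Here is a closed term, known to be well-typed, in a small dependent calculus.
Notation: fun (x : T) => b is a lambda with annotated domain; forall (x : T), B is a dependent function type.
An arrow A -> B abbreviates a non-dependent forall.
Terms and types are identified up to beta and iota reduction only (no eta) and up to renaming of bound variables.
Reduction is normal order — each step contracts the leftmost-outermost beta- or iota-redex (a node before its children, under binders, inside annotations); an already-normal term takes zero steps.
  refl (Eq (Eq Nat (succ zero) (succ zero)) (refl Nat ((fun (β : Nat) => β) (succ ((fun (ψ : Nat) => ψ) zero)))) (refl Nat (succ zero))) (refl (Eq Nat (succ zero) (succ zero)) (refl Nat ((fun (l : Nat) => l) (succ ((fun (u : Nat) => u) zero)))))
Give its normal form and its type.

normal form:
  refl (Eq (Eq Nat (succ zero) (succ zero)) (refl Nat (succ zero)) (refl Nat (succ zero))) (refl (Eq Nat (succ zero) (succ zero)) (refl Nat (succ zero)))
type:
  Eq (Eq (Eq Nat (succ zero) (succ zero)) (refl Nat (succ zero)) (refl Nat (succ zero))) (refl (Eq Nat (succ zero) (succ zero)) (refl Nat (succ zero))) (refl (Eq Nat (succ zero) (succ zero)) (refl Nat (succ zero)))
observation: the first redex contracted is a beta-redex; the normal form is reached in 4 normal-order steps.


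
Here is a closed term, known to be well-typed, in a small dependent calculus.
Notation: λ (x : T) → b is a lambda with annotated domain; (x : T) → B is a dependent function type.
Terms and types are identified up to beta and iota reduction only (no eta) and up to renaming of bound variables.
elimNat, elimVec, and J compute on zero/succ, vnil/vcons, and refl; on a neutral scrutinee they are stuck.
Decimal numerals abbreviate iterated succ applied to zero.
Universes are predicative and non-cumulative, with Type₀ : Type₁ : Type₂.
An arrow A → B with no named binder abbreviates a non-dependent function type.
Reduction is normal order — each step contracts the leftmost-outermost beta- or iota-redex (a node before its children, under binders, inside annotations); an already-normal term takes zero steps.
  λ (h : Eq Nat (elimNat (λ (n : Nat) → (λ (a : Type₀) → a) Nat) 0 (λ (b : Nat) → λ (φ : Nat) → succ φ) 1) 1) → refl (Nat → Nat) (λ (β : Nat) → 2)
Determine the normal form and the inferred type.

resulting normal form:
  λ (h : Eq Nat 1 1) → refl (Nat → Nat) (λ (n : Nat) → 2)
inferred type:
  Eq Nat 1 1 → Eq (Nat → Nat) (λ (h : Nat) → 2) (λ (n : Nat) → 2)


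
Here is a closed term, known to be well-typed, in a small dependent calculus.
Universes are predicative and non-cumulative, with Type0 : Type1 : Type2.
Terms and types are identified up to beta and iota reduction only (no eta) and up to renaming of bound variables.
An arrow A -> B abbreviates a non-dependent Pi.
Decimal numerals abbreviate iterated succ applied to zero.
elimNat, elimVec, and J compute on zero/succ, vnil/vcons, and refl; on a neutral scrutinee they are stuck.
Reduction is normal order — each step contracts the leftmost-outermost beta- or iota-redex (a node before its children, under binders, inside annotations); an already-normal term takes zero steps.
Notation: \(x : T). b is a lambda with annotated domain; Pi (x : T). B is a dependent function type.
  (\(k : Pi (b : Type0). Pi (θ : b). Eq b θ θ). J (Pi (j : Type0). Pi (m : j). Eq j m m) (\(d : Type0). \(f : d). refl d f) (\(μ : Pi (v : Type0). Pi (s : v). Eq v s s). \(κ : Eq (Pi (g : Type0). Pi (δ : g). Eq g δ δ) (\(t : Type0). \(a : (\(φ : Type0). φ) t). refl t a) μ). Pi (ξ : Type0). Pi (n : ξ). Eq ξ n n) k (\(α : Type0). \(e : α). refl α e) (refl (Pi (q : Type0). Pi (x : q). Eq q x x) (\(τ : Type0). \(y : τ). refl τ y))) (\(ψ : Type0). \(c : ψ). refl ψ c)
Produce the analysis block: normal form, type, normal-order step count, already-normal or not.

reduced normal form:
  \(k : Type0). \(b : k). refl k b
type:
  Pi (k : Type0). Pi (b : k). Eq k b b
reduction steps (normal order): 2
started in normal form: no
first contracted redex: a beta-redex


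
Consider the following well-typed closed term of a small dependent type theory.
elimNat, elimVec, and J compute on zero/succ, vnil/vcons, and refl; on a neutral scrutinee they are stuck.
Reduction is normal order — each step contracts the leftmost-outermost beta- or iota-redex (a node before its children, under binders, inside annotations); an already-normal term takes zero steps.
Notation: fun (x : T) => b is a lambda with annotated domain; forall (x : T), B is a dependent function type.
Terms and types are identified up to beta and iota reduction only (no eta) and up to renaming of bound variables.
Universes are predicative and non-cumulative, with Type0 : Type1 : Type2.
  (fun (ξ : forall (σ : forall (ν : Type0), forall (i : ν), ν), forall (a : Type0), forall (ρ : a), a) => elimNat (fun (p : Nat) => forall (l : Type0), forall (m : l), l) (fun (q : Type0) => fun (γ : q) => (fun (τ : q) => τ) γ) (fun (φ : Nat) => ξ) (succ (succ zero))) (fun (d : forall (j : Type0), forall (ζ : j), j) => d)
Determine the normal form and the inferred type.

reduced normal form:
  fun (ξ : Type0) => fun (σ : ξ) => σ
the term's type:
  forall (ξ : Type0), forall (σ : ξ), ξ


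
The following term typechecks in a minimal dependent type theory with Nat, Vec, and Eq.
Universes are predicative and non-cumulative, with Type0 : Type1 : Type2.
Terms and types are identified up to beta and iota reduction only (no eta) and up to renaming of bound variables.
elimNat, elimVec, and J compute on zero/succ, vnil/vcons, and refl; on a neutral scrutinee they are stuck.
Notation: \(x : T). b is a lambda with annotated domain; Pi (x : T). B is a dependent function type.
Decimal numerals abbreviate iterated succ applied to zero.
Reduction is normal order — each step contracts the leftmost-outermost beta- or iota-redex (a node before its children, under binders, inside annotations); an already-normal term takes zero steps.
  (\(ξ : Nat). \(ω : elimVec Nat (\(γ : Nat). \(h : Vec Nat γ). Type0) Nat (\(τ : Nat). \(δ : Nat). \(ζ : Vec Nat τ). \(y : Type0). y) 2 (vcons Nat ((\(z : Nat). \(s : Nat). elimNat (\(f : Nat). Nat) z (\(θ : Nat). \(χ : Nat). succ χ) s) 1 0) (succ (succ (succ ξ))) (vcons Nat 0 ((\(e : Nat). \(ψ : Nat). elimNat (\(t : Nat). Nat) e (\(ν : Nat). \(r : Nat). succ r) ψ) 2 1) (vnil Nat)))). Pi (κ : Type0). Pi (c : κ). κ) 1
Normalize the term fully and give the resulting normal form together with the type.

reduced normal form:
  \(ξ : Nat). Pi (ω : Type0). Pi (γ : ω). ω
inferred type:
  Pi (ξ : Nat). Type1


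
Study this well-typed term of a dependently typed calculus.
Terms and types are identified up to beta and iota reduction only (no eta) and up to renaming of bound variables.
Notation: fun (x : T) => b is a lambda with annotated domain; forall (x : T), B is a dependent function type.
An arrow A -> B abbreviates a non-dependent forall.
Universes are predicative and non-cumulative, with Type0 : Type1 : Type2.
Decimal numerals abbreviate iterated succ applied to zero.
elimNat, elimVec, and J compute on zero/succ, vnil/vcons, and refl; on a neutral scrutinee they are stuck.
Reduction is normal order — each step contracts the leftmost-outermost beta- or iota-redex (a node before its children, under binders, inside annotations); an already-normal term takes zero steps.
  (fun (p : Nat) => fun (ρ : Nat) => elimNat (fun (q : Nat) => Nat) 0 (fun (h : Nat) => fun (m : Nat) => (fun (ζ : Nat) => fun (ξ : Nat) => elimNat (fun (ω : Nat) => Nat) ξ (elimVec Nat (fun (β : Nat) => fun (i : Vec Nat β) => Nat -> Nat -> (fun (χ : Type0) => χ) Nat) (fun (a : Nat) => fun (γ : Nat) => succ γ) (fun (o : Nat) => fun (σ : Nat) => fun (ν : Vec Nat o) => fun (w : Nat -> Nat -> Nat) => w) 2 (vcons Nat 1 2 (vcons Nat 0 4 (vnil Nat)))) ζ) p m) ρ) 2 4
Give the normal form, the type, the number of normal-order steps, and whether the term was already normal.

normal form:
  8
inferred type:
  Nat
steps to reach normal form (normal order): 139
already normal: no
first redex: a beta-redex
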